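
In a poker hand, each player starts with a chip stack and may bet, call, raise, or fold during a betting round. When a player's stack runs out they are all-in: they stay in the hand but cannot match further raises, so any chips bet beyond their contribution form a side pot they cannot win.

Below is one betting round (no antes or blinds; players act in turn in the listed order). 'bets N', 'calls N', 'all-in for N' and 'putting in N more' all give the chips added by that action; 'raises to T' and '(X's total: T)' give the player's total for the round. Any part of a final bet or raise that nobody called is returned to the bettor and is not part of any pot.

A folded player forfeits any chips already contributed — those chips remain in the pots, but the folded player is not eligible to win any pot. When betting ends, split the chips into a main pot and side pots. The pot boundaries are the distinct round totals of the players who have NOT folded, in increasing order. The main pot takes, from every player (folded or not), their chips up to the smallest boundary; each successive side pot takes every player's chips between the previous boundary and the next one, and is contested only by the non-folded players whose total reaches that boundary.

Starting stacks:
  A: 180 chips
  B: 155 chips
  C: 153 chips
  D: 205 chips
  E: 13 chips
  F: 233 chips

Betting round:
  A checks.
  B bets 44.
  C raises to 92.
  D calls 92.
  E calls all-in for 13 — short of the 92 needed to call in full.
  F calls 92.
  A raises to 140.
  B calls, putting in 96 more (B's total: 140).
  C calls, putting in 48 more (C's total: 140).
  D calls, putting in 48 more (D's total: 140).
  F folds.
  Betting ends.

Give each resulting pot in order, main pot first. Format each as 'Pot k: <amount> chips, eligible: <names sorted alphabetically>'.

Pot 1: 78 chips, eligible: A, B, C, D, E
Pot 2: 587 chips, eligible: A, B, C, D

Derivation:
Contributions: A=140, B=140, C=140, D=140, E=13, F=92
Folded: F
Pot levels (distinct totals of non-folded players): 13, 140
Layer 1-13: 13 each from A, B, C, D, E, F = 13*6 = 78 chips; eligible A, B, C, D, E
Layer 14-140: A 127 + B 127 + C 127 + D 127 + F 79 = 587 chips; eligible A, B, C, D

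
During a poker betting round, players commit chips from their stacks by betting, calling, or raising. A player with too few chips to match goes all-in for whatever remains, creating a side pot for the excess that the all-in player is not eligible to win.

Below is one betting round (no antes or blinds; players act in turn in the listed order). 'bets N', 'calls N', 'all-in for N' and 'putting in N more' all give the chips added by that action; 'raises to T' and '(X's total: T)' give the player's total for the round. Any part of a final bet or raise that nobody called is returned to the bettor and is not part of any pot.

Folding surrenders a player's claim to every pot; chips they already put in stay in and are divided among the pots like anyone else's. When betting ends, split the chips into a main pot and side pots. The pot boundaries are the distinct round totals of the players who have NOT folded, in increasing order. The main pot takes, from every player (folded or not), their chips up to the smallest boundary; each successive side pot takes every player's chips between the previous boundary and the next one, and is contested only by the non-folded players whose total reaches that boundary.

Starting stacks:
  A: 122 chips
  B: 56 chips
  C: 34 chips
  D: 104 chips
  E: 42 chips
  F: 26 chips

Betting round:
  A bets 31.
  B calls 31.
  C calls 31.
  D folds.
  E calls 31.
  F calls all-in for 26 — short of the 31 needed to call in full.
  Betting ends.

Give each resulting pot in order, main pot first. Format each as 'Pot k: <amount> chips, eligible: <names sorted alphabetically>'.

Pot 1: 130 chips, eligible: A, B, C, E, F
Pot 2: 20 chips, eligible: A, B, C, E

Derivation:
Contributions: A=31, B=31, C=31, E=31, F=26
Folded: D
Pot levels (distinct totals of non-folded players): 26, 31
Layer 1-26: 26 each from A, B, C, E, F = 26*5 = 130 chips; eligible A, B, C, E, F
Layer 27-31: 5 each from A, B, C, E = 5*4 = 20 chips; eligible A, B, C, E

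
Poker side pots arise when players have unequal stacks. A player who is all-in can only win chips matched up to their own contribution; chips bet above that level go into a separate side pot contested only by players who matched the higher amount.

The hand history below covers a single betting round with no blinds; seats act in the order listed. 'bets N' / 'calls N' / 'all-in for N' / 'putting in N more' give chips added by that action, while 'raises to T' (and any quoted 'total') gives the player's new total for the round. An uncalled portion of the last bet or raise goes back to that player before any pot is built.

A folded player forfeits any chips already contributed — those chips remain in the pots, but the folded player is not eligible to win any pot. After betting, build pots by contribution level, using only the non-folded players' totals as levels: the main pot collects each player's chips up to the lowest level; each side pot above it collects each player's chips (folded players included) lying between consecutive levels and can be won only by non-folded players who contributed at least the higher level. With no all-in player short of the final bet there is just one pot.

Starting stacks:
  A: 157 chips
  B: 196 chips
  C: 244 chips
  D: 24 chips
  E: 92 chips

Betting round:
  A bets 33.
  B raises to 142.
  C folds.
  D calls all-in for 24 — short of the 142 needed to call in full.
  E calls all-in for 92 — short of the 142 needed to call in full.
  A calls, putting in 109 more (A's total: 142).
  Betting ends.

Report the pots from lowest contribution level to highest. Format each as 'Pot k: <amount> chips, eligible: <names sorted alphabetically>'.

Pot 1: 96 chips, eligible: A, B, D, E
Pot 2: 204 chips, eligible: A, B, E
Pot 3: 100 chips, eligible: A, B

Derivation:
Contributions: A=142, B=142, D=24, E=92
Folded: C
Pot levels (distinct totals of non-folded players): 24, 92, 142
Layer 1-24: 24 each from A, B, D, E = 24*4 = 96 chips; eligible A, B, D, E
Layer 25-92: 68 each from A, B, E = 68*3 = 204 chips; eligible A, B, E
Layer 93-142: 50 each from A, B = 50*2 = 100 chips; eligible A, B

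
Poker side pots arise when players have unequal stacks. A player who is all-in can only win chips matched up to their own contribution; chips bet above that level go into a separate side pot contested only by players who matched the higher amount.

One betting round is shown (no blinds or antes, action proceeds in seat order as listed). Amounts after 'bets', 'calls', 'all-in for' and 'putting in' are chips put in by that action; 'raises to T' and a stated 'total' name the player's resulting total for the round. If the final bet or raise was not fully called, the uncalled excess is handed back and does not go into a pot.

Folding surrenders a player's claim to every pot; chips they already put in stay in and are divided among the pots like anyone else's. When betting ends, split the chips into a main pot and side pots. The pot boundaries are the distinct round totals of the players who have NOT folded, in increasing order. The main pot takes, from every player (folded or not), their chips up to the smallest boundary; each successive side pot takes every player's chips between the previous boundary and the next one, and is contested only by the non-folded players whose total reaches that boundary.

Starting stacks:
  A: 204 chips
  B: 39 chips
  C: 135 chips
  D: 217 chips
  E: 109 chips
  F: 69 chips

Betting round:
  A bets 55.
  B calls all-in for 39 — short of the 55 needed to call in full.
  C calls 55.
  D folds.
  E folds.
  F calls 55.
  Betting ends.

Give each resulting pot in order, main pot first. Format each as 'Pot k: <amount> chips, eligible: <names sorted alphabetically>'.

Pot 1: 156 chips, eligible: A, B, C, F
Pot 2: 48 chips, eligible: A, C, F

Derivation:
Contributions: A=55, B=39, C=55, F=55
Folded: D, E
Pot levels (distinct totals of non-folded players): 39, 55
Layer 1-39: 39 each from A, B, C, F = 39*4 = 156 chips; eligible A, B, C, F
Layer 40-55: 16 each from A, C, F = 16*3 = 48 chips; eligible A, C, F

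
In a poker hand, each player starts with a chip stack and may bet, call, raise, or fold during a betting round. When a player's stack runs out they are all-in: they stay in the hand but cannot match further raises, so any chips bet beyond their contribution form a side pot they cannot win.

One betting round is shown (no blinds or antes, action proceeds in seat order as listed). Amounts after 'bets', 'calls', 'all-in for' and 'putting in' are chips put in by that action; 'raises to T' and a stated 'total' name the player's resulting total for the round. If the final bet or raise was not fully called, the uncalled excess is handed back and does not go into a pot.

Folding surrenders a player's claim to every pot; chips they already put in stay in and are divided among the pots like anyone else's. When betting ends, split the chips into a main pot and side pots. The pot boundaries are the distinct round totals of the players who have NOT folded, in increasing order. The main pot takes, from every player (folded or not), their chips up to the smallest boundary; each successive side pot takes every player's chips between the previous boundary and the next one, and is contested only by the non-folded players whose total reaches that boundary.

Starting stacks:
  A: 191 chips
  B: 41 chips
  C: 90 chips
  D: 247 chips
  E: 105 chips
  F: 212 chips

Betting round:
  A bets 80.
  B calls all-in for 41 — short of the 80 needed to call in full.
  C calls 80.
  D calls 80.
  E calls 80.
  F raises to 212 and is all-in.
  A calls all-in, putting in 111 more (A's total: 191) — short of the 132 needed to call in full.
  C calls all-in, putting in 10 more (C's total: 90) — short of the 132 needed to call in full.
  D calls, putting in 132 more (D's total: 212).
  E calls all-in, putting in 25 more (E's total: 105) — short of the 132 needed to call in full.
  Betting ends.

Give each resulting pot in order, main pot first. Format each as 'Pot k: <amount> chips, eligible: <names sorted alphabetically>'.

Contributions: A=191, B=41, C=90, D=212, E=105, F=212
Pot levels (distinct totals of non-folded players): 41, 90, 105, 191, 212
Layer 1-41: 41 each from A, B, C, D, E, F = 41*6 = 246 chips; eligible A, B, C, D, E, F
Layer 42-90: 49 each from A, C, D, E, F = 49*5 = 245 chips; eligible A, C, D, E, F
Layer 91-105: 15 each from A, D, E, F = 15*4 = 60 chips; eligible A, D, E, F
Layer 106-191: 86 each from A, D, F = 86*3 = 258 chips; eligible A, D, F
Layer 192-212: 21 each from D, F = 21*2 = 42 chips; eligible D, F

Pot 1: 246 chips, eligible: A, B, C, D, E, F
Pot 2: 245 chips, eligible: A, C, D, E, F
Pot 3: 60 chips, eligible: A, D, E, F
Pot 4: 258 chips, eligible: A, D, F
Pot 5: 42 chips, eligible: D, F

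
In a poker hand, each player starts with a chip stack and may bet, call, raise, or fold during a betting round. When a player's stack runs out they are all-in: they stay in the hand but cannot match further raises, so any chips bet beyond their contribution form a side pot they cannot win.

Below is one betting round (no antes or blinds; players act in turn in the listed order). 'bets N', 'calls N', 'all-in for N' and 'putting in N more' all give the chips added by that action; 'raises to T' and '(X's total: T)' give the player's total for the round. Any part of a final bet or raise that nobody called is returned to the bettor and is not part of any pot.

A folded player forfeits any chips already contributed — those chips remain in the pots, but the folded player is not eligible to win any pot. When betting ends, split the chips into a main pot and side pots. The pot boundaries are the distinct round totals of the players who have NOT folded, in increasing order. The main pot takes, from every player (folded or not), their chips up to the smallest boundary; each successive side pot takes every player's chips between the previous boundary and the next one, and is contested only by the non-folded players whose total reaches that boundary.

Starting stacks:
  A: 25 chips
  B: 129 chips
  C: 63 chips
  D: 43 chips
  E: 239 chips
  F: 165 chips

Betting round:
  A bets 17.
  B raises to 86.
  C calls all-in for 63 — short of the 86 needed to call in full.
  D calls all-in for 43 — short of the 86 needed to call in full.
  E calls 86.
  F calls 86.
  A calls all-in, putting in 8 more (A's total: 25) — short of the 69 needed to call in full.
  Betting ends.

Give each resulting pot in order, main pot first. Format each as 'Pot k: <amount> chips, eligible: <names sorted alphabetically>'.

Contributions: A=25, B=86, C=63, D=43, E=86, F=86
Pot levels (distinct totals of non-folded players): 25, 43, 63, 86
Layer 1-25: 25 each from A, B, C, D, E, F = 25*6 = 150 chips; eligible A, B, C, D, E, F
Layer 26-43: 18 each from B, C, D, E, F = 18*5 = 90 chips; eligible B, C, D, E, F
Layer 44-63: 20 each from B, C, E, F = 20*4 = 80 chips; eligible B, C, E, F
Layer 64-86: 23 each from B, E, F = 23*3 = 69 chips; eligible B, E, F

Pot 1: 150 chips, eligible: A, B, C, D, E, F
Pot 2: 90 chips, eligible: B, C, D, E, F
Pot 3: 80 chips, eligible: B, C, E, F
Pot 4: 69 chips, eligible: B, E, F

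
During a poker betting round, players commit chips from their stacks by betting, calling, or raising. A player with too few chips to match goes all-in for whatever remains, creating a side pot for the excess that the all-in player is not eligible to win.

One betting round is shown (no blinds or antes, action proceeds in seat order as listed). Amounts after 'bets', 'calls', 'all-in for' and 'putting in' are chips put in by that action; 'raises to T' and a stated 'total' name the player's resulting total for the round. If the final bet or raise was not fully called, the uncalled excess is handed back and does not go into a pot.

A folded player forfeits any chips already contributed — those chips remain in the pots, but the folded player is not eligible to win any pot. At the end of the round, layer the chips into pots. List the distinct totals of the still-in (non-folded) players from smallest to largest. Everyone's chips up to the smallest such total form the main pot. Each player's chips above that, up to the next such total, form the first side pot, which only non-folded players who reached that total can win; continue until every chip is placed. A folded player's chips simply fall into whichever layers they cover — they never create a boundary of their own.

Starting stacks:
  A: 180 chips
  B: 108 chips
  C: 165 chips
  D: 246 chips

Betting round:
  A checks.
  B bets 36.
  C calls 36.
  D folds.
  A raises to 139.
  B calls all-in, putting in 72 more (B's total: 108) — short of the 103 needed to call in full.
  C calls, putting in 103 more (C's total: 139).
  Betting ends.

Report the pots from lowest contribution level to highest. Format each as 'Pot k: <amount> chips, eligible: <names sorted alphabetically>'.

Contributions: A=139, B=108, C=139
Folded: D
Pot levels (distinct totals of non-folded players): 108, 139
Layer 1-108: 108 each from A, B, C = 108*3 = 324 chips; eligible A, B, C
Layer 109-139: 31 each from A, C = 31*2 = 62 chips; eligible A, C

Pot 1: 324 chips, eligible: A, B, C
Pot 2: 62 chips, eligible: A, C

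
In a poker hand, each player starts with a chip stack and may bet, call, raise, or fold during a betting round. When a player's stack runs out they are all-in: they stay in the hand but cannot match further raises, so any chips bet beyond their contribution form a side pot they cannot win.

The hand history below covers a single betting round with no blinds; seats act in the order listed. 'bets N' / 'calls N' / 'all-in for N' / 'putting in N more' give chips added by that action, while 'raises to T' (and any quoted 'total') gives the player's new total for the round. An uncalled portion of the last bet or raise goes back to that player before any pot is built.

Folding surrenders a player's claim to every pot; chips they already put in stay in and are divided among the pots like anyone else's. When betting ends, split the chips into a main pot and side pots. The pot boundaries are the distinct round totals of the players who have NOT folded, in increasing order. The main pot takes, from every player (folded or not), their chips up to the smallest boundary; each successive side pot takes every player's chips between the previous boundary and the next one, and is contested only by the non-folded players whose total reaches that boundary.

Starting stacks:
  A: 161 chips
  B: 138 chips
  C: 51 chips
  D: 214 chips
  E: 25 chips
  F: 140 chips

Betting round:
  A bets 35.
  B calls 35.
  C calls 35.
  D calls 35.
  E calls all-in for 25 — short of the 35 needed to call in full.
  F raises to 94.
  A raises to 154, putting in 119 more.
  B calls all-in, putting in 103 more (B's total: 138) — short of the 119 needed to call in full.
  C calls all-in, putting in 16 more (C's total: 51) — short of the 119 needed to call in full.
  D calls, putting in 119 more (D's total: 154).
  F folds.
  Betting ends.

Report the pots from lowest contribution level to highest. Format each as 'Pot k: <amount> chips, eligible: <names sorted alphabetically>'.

Pot 1: 150 chips, eligible: A, B, C, D, E
Pot 2: 130 chips, eligible: A, B, C, D
Pot 3: 304 chips, eligible: A, B, D
Pot 4: 32 chips, eligible: A, D

Derivation:
Contributions: A=154, B=138, C=51, D=154, E=25, F=94
Folded: F
Pot levels (distinct totals of non-folded players): 25, 51, 138, 154
Layer 1-25: 25 each from A, B, C, D, E, F = 25*6 = 150 chips; eligible A, B, C, D, E
Layer 26-51: 26 each from A, B, C, D, F = 26*5 = 130 chips; eligible A, B, C, D
Layer 52-138: A 87 + B 87 + D 87 + F 43 = 304 chips; eligible A, B, D
Layer 139-154: 16 each from A, D = 16*2 = 32 chips; eligible A, D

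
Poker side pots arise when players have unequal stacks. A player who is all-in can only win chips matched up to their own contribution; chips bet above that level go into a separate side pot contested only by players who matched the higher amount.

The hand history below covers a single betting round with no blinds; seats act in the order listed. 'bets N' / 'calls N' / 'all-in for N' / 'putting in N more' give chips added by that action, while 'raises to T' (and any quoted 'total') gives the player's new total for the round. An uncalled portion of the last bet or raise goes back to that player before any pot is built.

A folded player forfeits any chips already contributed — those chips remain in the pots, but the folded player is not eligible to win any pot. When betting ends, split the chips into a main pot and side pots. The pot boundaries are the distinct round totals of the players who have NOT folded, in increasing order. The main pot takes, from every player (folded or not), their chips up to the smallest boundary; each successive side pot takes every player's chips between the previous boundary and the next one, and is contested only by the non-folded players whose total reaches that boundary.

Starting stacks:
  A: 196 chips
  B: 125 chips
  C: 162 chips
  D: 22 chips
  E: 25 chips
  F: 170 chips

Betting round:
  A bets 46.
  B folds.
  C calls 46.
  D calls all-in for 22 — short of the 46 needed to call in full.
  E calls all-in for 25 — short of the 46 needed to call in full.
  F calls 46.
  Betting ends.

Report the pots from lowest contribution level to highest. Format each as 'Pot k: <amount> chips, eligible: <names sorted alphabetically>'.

Pot 1: 110 chips, eligible: A, C, D, E, F
Pot 2: 12 chips, eligible: A, C, E, F
Pot 3: 63 chips, eligible: A, C, F

Derivation:
Contributions: A=46, C=46, D=22, E=25, F=46
Folded: B
Pot levels (distinct totals of non-folded players): 22, 25, 46
Layer 1-22: 22 each from A, C, D, E, F = 22*5 = 110 chips; eligible A, C, D, E, F
Layer 23-25: 3 each from A, C, E, F = 3*4 = 12 chips; eligible A, C, E, F
Layer 26-46: 21 each from A, C, F = 21*3 = 63 chips; eligible A, C, F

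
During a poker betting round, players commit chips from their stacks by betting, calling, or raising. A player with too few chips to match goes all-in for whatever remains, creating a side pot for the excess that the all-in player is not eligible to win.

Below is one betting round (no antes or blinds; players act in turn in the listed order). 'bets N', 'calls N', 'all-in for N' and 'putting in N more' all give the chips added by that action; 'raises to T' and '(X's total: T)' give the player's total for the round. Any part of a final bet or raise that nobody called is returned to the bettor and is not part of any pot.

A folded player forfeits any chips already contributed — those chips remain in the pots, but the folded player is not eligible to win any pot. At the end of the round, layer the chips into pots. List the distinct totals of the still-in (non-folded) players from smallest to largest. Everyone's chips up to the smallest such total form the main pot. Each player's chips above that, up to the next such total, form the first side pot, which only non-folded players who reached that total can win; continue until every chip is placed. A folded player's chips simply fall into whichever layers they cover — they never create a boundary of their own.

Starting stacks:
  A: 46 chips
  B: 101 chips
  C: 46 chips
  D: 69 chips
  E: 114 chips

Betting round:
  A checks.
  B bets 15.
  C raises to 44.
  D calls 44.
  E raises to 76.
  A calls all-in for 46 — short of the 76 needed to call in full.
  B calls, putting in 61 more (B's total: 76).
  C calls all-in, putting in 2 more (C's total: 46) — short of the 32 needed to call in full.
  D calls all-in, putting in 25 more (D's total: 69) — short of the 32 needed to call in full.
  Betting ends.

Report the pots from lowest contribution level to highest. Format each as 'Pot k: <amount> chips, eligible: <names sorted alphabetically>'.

Contributions: A=46, B=76, C=46, D=69, E=76
Pot levels (distinct totals of non-folded players): 46, 69, 76
Layer 1-46: 46 each from A, B, C, D, E = 46*5 = 230 chips; eligible A, B, C, D, E
Layer 47-69: 23 each from B, D, E = 23*3 = 69 chips; eligible B, D, E
Layer 70-76: 7 each from B, E = 7*2 = 14 chips; eligible B, E

Pot 1: 230 chips, eligible: A, B, C, D, E
Pot 2: 69 chips, eligible: B, D, E
Pot 3: 14 chips, eligible: B, E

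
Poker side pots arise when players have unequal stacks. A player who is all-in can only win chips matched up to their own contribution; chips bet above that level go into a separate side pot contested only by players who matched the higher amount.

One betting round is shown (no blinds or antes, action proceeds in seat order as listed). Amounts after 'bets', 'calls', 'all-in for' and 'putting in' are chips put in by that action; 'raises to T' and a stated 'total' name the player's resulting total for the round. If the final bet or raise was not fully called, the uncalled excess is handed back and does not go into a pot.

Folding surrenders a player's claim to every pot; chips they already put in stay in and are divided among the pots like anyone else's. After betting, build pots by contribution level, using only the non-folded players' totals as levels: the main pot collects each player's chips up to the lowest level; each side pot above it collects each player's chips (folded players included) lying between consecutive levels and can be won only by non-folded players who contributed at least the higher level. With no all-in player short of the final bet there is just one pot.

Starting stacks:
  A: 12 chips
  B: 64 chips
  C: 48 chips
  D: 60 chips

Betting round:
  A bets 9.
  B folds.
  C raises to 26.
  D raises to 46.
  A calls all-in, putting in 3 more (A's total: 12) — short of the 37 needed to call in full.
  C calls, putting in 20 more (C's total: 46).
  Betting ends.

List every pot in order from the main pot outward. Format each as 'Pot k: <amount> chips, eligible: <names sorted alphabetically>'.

Pot 1: 36 chips, eligible: A, C, D
Pot 2: 68 chips, eligible: C, D

Derivation:
Contributions: A=12, C=46, D=46
Folded: B
Pot levels (distinct totals of non-folded players): 12, 46
Layer 1-12: 12 each from A, C, D = 12*3 = 36 chips; eligible A, C, D
Layer 13-46: 34 each from C, D = 34*2 = 68 chips; eligible C, D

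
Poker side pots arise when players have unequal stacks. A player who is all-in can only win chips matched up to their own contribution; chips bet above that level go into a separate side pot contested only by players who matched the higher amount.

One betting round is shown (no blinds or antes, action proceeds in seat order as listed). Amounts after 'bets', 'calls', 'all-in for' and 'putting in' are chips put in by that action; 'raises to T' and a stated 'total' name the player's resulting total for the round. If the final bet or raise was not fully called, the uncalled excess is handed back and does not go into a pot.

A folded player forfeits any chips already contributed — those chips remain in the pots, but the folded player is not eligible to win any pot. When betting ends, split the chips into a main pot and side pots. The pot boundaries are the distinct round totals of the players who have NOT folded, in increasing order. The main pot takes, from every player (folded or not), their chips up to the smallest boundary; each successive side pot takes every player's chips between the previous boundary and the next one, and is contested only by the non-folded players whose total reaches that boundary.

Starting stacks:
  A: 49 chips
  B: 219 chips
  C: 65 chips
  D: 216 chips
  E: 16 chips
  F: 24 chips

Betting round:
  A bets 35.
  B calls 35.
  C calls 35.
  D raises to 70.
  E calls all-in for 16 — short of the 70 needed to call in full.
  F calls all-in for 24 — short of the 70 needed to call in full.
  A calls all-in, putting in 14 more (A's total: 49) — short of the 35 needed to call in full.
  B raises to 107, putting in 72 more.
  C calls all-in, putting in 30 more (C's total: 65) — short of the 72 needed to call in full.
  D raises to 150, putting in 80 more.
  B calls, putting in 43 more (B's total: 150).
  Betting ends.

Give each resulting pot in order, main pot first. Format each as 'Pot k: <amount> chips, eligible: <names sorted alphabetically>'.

Contributions: A=49, B=150, C=65, D=150, E=16, F=24
Pot levels (distinct totals of non-folded players): 16, 24, 49, 65, 150
Layer 1-16: 16 each from A, B, C, D, E, F = 16*6 = 96 chips; eligible A, B, C, D, E, F
Layer 17-24: 8 each from A, B, C, D, F = 8*5 = 40 chips; eligible A, B, C, D, F
Layer 25-49: 25 each from A, B, C, D = 25*4 = 100 chips; eligible A, B, C, D
Layer 50-65: 16 each from B, C, D = 16*3 = 48 chips; eligible B, C, D
Layer 66-150: 85 each from B, D = 85*2 = 170 chips; eligible B, D

Pot 1: 96 chips, eligible: A, B, C, D, E, F
Pot 2: 40 chips, eligible: A, B, C, D, F
Pot 3: 100 chips, eligible: A, B, C, D
Pot 4: 48 chips, eligible: B, C, D
Pot 5: 170 chips, eligible: B, D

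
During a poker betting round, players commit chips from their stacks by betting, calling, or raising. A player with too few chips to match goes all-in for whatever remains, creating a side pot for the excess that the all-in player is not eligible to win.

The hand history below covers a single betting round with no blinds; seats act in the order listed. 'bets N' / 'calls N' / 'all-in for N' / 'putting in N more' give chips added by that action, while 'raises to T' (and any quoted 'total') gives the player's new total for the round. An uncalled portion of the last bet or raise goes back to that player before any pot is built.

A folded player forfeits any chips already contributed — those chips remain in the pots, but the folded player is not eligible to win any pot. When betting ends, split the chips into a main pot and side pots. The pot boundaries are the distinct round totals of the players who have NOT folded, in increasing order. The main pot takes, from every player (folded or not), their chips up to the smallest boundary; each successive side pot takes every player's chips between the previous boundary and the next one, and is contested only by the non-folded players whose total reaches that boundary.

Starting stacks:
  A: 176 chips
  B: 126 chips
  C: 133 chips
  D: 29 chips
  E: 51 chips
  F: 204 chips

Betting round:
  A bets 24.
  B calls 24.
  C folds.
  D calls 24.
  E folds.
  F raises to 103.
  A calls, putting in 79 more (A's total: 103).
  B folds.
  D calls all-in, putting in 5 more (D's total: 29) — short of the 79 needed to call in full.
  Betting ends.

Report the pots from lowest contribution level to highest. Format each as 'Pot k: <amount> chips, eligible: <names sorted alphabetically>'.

Contributions: A=103, B=24, D=29, F=103
Folded: B, C, E
Pot levels (distinct totals of non-folded players): 29, 103
Layer 1-29: A 29 + B 24 + D 29 + F 29 = 111 chips; eligible A, D, F
Layer 30-103: 74 each from A, F = 74*2 = 148 chips; eligible A, F

Pot 1: 111 chips, eligible: A, D, F
Pot 2: 148 chips, eligible: A, F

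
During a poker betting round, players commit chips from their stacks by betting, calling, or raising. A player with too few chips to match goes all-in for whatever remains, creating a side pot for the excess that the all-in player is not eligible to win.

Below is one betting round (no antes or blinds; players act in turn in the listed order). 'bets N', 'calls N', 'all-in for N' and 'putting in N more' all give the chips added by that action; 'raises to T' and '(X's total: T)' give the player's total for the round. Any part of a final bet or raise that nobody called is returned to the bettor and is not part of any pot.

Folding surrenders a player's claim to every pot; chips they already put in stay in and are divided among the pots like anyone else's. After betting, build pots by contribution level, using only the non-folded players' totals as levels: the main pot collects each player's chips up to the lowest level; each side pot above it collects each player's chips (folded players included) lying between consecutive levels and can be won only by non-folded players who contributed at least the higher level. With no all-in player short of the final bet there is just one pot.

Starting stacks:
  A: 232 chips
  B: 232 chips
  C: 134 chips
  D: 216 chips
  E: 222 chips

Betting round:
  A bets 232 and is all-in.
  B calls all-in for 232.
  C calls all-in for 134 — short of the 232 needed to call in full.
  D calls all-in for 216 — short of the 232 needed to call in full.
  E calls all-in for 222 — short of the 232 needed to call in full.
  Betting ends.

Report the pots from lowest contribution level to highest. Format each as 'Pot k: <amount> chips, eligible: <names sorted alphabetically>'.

Pot 1: 670 chips, eligible: A, B, C, D, E
Pot 2: 328 chips, eligible: A, B, D, E
Pot 3: 18 chips, eligible: A, B, E
Pot 4: 20 chips, eligible: A, B

Derivation:
Contributions: A=232, B=232, C=134, D=216, E=222
Pot levels (distinct totals of non-folded players): 134, 216, 222, 232
Layer 1-134: 134 each from A, B, C, D, E = 134*5 = 670 chips; eligible A, B, C, D, E
Layer 135-216: 82 each from A, B, D, E = 82*4 = 328 chips; eligible A, B, D, E
Layer 217-222: 6 each from A, B, E = 6*3 = 18 chips; eligible A, B, E
Layer 223-232: 10 each from A, B = 10*2 = 20 chips; eligible A, B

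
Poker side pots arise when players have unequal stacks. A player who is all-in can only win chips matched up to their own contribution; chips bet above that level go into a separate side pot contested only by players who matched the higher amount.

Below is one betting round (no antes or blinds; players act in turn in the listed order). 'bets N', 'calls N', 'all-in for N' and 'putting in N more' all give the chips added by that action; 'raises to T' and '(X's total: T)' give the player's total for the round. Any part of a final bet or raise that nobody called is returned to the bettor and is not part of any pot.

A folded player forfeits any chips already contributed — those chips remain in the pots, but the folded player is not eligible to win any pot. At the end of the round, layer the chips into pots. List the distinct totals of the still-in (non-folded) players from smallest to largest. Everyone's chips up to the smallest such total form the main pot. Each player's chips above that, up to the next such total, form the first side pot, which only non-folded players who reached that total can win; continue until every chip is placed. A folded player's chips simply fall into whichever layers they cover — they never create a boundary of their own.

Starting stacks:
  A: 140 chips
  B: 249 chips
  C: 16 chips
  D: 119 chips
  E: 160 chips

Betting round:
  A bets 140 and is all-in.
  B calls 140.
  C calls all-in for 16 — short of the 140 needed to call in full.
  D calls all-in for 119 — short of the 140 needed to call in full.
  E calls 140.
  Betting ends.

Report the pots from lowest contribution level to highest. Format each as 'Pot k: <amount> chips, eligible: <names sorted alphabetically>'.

Contributions: A=140, B=140, C=16, D=119, E=140
Pot levels (distinct totals of non-folded players): 16, 119, 140
Layer 1-16: 16 each from A, B, C, D, E = 16*5 = 80 chips; eligible A, B, C, D, E
Layer 17-119: 103 each from A, B, D, E = 103*4 = 412 chips; eligible A, B, D, E
Layer 120-140: 21 each from A, B, E = 21*3 = 63 chips; eligible A, B, E

Pot 1: 80 chips, eligible: A, B, C, D, E
Pot 2: 412 chips, eligible: A, B, D, E
Pot 3: 63 chips, eligible: A, B, E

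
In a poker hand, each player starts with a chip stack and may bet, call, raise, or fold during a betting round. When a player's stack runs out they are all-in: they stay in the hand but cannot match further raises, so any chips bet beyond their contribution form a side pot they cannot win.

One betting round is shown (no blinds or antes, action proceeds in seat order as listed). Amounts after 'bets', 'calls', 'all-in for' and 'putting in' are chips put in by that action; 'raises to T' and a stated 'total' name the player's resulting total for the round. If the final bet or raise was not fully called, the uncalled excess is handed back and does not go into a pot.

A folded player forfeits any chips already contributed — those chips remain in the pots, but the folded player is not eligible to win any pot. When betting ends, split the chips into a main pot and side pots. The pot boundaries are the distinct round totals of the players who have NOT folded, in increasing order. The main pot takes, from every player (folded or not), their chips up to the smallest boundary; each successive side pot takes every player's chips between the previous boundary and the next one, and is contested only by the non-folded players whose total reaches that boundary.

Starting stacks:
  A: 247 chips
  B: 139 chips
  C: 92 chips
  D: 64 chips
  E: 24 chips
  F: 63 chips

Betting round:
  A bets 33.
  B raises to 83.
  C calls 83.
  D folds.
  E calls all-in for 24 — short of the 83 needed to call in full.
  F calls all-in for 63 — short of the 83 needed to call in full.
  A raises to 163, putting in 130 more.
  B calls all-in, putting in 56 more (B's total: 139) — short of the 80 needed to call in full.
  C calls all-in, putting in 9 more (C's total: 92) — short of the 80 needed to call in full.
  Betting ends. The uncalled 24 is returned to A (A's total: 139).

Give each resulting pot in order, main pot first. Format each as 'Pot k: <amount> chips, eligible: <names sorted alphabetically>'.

Pot 1: 120 chips, eligible: A, B, C, E, F
Pot 2: 156 chips, eligible: A, B, C, F
Pot 3: 87 chips, eligible: A, B, C
Pot 4: 94 chips, eligible: A, B

Derivation:
Contributions (after 24 returned to A): A=139, B=139, C=92, E=24, F=63
Folded: D
Pot levels (distinct totals of non-folded players): 24, 63, 92, 139
Layer 1-24: 24 each from A, B, C, E, F = 24*5 = 120 chips; eligible A, B, C, E, F
Layer 25-63: 39 each from A, B, C, F = 39*4 = 156 chips; eligible A, B, C, F
Layer 64-92: 29 each from A, B, C = 29*3 = 87 chips; eligible A, B, C
Layer 93-139: 47 each from A, B = 47*2 = 94 chips; eligible A, B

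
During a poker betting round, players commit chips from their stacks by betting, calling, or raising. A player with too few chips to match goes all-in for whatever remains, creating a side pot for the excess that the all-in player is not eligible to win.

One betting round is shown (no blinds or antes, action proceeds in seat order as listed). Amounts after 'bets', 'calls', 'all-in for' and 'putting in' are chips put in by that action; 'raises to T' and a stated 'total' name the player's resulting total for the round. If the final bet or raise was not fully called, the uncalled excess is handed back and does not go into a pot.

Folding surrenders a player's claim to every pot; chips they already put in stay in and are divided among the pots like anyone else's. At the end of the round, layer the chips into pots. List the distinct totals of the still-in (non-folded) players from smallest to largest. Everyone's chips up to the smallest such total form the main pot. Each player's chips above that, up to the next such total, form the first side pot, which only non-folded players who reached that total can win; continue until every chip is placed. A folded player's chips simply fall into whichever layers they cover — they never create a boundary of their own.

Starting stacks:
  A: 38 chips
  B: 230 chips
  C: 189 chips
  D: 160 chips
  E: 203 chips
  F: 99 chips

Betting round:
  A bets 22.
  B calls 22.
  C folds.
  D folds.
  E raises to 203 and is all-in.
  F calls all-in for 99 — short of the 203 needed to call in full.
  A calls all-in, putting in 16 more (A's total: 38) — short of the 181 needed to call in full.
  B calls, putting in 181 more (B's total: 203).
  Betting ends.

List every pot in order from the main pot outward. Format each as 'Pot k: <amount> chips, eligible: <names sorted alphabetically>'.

Contributions: A=38, B=203, E=203, F=99
Folded: C, D
Pot levels (distinct totals of non-folded players): 38, 99, 203
Layer 1-38: 38 each from A, B, E, F = 38*4 = 152 chips; eligible A, B, E, F
Layer 39-99: 61 each from B, E, F = 61*3 = 183 chips; eligible B, E, F
Layer 100-203: 104 each from B, E = 104*2 = 208 chips; eligible B, E

Pot 1: 152 chips, eligible: A, B, E, F
Pot 2: 183 chips, eligible: B, E, F
Pot 3: 208 chips, eligible: B, E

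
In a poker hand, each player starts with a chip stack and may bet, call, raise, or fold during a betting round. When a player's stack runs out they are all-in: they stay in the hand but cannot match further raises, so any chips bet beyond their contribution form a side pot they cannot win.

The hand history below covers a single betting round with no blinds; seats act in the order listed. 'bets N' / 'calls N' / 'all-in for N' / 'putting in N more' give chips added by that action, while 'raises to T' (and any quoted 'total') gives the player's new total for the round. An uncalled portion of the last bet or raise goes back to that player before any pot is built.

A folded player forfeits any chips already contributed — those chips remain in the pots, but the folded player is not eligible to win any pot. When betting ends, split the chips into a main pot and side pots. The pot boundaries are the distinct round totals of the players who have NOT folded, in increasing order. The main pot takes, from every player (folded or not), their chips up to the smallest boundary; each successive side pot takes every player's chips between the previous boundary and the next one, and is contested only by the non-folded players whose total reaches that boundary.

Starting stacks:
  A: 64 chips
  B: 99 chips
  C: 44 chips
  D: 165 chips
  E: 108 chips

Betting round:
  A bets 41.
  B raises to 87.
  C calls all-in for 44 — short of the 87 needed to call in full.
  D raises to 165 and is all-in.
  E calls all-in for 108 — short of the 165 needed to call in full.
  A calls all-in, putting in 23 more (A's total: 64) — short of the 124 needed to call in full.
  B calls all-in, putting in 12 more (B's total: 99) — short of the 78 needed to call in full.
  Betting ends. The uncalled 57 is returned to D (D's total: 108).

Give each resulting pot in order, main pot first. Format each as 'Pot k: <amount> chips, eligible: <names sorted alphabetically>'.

Contributions (after 57 returned to D): A=64, B=99, C=44, D=108, E=108
Pot levels (distinct totals of non-folded players): 44, 64, 99, 108
Layer 1-44: 44 each from A, B, C, D, E = 44*5 = 220 chips; eligible A, B, C, D, E
Layer 45-64: 20 each from A, B, D, E = 20*4 = 80 chips; eligible A, B, D, E
Layer 65-99: 35 each from B, D, E = 35*3 = 105 chips; eligible B, D, E
Layer 100-108: 9 each from D, E = 9*2 = 18 chips; eligible D, E

Pot 1: 220 chips, eligible: A, B, C, D, E
Pot 2: 80 chips, eligible: A, B, D, E
Pot 3: 105 chips, eligible: B, D, E
Pot 4: 18 chips, eligible: D, E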